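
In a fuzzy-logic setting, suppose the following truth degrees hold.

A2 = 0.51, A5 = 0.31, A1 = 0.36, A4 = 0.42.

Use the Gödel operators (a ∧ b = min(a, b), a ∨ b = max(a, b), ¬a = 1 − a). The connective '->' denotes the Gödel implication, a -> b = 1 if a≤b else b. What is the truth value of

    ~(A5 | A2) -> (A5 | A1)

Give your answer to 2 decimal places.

A5 | A2 = max(a, b) on (0.31, 0.51) = 0.51
~(A5 | A2) = 1 − 0.51 = 0.49
A5 | A1 = max(a, b) on (0.31, 0.36) = 0.36
~(A5 | A2) -> (A5 | A1)  [Gödel: 1 if a≤b else b] with a=0.49, b=0.36 → 0.36

0.36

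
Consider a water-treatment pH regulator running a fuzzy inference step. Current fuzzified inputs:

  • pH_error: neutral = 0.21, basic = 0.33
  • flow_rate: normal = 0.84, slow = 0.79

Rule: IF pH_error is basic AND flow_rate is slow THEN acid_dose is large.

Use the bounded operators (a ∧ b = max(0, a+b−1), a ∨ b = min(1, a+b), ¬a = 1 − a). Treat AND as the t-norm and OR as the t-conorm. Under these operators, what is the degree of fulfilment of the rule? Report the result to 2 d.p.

firing strength: basic=0.33, slow=0.79; AND[max(0, a+b−1)] → w = 0.12

0.12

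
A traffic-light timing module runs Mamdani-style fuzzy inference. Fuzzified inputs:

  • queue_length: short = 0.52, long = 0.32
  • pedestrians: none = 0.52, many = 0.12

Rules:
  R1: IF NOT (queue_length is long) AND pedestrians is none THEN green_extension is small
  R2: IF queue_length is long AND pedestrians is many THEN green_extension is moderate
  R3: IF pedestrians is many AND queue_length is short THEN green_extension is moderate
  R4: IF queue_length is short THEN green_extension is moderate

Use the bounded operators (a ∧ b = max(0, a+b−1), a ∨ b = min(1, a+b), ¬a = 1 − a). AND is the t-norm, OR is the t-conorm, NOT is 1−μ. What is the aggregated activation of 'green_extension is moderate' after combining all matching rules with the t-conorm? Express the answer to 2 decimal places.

0.52

R1: ¬long=1−0.32=0.68, none=0.52; AND[max(0, a+b−1)] → w = 0.20
R2: long=0.32, many=0.12; AND[max(0, a+b−1)] → w = 0.00
R3: many=0.12, short=0.52; AND[max(0, a+b−1)] → w = 0.00
R4: short=0.52 → w = 0.52
Rules with consequent 'moderate': {R2, R3, R4} → strengths 0.00, 0.00, 0.52
Aggregate via t-conorm [min(1, a+b)]: 0.52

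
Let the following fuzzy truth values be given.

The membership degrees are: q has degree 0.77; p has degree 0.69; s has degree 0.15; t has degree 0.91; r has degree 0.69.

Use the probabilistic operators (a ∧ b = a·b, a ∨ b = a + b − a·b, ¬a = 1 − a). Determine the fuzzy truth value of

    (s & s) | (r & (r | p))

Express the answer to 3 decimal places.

s & s = a·b on (0.1500, 0.1500) = 0.0225
r | p = a + b − a·b on (0.6900, 0.6900) = 0.9039
r & (r | p) = a·b on (0.6900, 0.9039) = 0.6237
(s & s) | (r & (r | p)) = a + b − a·b on (0.0225, 0.6237) = 0.6322

0.632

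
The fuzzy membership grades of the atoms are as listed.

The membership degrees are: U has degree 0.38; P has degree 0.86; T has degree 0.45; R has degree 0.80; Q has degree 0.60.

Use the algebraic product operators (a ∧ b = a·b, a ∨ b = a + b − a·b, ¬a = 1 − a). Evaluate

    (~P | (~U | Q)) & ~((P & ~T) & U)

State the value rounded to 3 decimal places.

0.713

~P = 1 − 0.8600 = 0.1400
~U = 1 − 0.3800 = 0.6200
~U | Q = a + b − a·b on (0.6200, 0.6000) = 0.8480
~P | (~U | Q) = a + b − a·b on (0.1400, 0.8480) = 0.8693
~T = 1 − 0.4500 = 0.5500
P & ~T = a·b on (0.8600, 0.5500) = 0.4730
(P & ~T) & U = a·b on (0.4730, 0.3800) = 0.1797
~((P & ~T) & U) = 1 − 0.1797 = 0.8203
(~P | (~U | Q)) & ~((P & ~T) & U) = a·b on (0.8693, 0.8203) = 0.7130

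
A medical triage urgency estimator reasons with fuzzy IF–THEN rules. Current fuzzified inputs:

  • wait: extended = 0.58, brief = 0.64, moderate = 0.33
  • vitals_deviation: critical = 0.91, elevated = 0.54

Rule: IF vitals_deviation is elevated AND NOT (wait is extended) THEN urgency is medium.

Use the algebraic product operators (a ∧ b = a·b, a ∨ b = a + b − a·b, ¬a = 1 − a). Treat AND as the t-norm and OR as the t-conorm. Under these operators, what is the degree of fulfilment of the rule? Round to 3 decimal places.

0.227

firing strength: elevated=0.54, ¬extended=1−0.58=0.42; AND[a·b] → w = 0.2268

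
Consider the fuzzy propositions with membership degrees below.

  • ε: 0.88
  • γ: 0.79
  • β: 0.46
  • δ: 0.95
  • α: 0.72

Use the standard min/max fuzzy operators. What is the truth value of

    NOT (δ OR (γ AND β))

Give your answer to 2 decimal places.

0.05

γ AND β = min(a, b) on (0.79, 0.46) = 0.46
δ OR (γ AND β) = max(a, b) on (0.95, 0.46) = 0.95
NOT (δ OR (γ AND β)) = 1 − 0.95 = 0.05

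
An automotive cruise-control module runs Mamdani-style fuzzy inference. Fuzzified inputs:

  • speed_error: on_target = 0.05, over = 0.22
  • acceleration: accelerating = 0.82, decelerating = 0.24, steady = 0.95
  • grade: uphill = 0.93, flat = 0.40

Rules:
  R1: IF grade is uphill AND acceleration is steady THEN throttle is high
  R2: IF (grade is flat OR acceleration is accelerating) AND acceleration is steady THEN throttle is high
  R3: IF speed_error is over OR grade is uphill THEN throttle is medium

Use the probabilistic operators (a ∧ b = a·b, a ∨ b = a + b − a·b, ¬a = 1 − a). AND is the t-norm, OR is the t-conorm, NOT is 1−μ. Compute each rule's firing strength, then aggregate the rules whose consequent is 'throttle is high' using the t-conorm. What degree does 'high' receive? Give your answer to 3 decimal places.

R1: uphill=0.93, steady=0.95; AND[a·b] → w = 0.8835
R2: (flat=0.40 OR accelerating=0.82) = 0.8920; AND[a·b] with steady=0.95 → w = 0.8474
R3: over=0.22, uphill=0.93; OR[a + b − a·b] → w = 0.9454
Rules with consequent 'high': {R1, R2} → strengths 0.8835, 0.8474
Aggregate via t-conorm [a + b − a·b]: 0.9822

0.982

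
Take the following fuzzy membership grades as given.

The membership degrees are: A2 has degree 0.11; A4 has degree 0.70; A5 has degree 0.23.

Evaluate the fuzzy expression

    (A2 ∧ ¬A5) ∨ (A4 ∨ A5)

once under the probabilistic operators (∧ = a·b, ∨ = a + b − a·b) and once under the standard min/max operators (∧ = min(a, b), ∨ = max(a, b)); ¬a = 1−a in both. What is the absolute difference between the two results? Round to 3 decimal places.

0.089

Under probabilistic:
  ¬A5 = 1 − 0.2300 = 0.7700
  A2 ∧ ¬A5 = a·b on (0.1100, 0.7700) = 0.0847
  A4 ∨ A5 = a + b − a·b on (0.7000, 0.2300) = 0.7690
  (A2 ∧ ¬A5) ∨ (A4 ∨ A5) = a + b − a·b on (0.0847, 0.7690) = 0.7886
  → value = 0.7886
Under standard min/max:
  ¬A5 = 1 − 0.23 = 0.77
  A2 ∧ ¬A5 = min(a, b) on (0.11, 0.77) = 0.11
  A4 ∨ A5 = max(a, b) on (0.70, 0.23) = 0.70
  (A2 ∧ ¬A5) ∨ (A4 ∨ A5) = max(a, b) on (0.11, 0.70) = 0.70
  → value = 0.7000
|0.7886 − 0.7000| = 0.089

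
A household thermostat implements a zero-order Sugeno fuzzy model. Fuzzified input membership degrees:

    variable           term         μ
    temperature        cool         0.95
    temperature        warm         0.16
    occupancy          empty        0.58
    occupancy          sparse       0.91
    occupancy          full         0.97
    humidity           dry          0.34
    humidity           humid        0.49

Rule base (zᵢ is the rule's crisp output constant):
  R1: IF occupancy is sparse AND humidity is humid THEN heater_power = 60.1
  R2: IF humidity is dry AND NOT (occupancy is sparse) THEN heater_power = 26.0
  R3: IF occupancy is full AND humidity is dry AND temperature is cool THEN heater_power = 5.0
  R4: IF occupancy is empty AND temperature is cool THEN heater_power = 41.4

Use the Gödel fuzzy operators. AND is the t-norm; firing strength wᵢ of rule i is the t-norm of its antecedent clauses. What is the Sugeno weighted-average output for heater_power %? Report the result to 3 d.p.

R1 (z=60.1): sparse=0.91, humid=0.49; AND[min(a, b)] → w = 0.49
R2 (z=26.0): dry=0.34, ¬sparse=1−0.91=0.09; AND[min(a, b)] → w = 0.09
R3 (z=5.0): full=0.97, dry=0.34, cool=0.95; AND[min(a, b)] → w = 0.34
R4 (z=41.4): empty=0.58, cool=0.95; AND[min(a, b)] → w = 0.58
Weighted average = (0.49·60.1 + 0.09·26.0 + 0.34·5.0 + 0.58·41.4) / (0.49 + 0.09 + 0.34 + 0.58)
  = 57.5010 / 1.5000 = 38.334

38.334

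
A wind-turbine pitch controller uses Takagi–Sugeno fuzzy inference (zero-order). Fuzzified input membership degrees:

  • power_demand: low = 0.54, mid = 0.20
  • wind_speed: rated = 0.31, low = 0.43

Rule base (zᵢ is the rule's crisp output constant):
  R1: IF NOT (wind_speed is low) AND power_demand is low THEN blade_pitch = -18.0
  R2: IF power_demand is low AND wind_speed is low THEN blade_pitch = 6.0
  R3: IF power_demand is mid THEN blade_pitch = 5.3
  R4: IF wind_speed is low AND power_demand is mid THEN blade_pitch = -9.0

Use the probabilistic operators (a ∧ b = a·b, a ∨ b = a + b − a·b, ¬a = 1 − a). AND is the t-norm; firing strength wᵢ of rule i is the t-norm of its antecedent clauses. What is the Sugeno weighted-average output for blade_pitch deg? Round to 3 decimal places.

-4.675

R1 (z=-18.0): ¬low=1−0.43=0.57, low=0.54; AND[a·b] → w = 0.3078
R2 (z=6.0): low=0.54, low=0.43; AND[a·b] → w = 0.2322
R3 (z=5.3): mid=0.20 → w = 0.2000
R4 (z=-9.0): low=0.43, mid=0.20; AND[a·b] → w = 0.0860
Weighted average = (0.3078·-18.0 + 0.2322·6.0 + 0.2000·5.3 + 0.0860·-9.0) / (0.3078 + 0.2322 + 0.2000 + 0.0860)
  = -3.8612 / 0.8260 = -4.675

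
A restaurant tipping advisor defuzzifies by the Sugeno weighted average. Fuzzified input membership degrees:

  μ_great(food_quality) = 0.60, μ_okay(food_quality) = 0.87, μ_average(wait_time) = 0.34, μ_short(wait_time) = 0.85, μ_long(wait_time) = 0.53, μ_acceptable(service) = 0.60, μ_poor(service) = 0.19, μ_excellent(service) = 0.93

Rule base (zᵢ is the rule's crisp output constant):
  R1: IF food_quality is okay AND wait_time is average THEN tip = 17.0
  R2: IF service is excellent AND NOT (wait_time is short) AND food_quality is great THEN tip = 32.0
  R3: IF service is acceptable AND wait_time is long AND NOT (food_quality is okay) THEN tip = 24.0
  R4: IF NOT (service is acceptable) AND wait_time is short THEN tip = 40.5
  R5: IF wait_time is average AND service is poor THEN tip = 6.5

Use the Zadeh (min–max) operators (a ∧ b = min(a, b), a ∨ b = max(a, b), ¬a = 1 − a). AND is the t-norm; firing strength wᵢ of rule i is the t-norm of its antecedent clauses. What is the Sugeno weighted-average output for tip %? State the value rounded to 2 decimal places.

R1 (z=17.0): okay=0.87, average=0.34; AND[min(a, b)] → w = 0.34
R2 (z=32.0): excellent=0.93, ¬short=1−0.85=0.15, great=0.60; AND[min(a, b)] → w = 0.15
R3 (z=24.0): acceptable=0.60, long=0.53, ¬okay=1−0.87=0.13; AND[min(a, b)] → w = 0.13
R4 (z=40.5): ¬acceptable=1−0.60=0.40, short=0.85; AND[min(a, b)] → w = 0.40
R5 (z=6.5): average=0.34, poor=0.19; AND[min(a, b)] → w = 0.19
Weighted average = (0.34·17.0 + 0.15·32.0 + 0.13·24.0 + 0.40·40.5 + 0.19·6.5) / (0.34 + 0.15 + 0.13 + 0.40 + 0.19)
  = 31.1350 / 1.2100 = 25.73

25.73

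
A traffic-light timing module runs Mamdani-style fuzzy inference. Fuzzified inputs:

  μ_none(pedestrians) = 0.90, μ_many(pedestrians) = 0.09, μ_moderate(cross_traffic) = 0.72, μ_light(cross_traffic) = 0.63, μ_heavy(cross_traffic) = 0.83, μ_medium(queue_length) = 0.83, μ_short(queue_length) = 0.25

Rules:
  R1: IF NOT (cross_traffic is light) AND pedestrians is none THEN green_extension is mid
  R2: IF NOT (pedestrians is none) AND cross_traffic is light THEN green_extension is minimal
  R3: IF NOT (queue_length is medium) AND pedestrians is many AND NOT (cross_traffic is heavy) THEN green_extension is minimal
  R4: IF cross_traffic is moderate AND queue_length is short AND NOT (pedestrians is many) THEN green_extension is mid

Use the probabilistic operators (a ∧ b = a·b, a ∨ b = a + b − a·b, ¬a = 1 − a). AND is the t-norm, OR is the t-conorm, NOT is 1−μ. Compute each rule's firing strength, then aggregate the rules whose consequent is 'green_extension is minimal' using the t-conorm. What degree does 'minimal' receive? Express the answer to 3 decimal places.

0.065

R1: ¬light=1−0.63=0.37, none=0.90; AND[a·b] → w = 0.3330
R2: ¬none=1−0.90=0.10, light=0.63; AND[a·b] → w = 0.0630
R3: ¬medium=1−0.83=0.17, many=0.09, ¬heavy=1−0.83=0.17; AND[a·b] → w = 0.0026
R4: moderate=0.72, short=0.25, ¬many=1−0.09=0.91; AND[a·b] → w = 0.1638
Rules with consequent 'minimal': {R2, R3} → strengths 0.0630, 0.0026
Aggregate via t-conorm [a + b − a·b]: 0.0654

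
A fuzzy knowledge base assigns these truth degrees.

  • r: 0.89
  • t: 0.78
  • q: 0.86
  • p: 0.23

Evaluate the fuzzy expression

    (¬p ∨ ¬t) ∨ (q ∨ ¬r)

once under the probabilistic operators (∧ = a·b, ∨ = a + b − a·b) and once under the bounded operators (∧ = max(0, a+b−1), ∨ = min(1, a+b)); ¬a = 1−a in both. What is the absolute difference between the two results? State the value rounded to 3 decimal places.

Under probabilistic:
  ¬p = 1 − 0.2300 = 0.7700
  ¬t = 1 − 0.7800 = 0.2200
  ¬p ∨ ¬t = a + b − a·b on (0.7700, 0.2200) = 0.8206
  ¬r = 1 − 0.8900 = 0.1100
  q ∨ ¬r = a + b − a·b on (0.8600, 0.1100) = 0.8754
  (¬p ∨ ¬t) ∨ (q ∨ ¬r) = a + b − a·b on (0.8206, 0.8754) = 0.9776
  → value = 0.9776
Under bounded:
  ¬p = 1 − 0.23 = 0.77
  ¬t = 1 − 0.78 = 0.22
  ¬p ∨ ¬t = min(1, a+b) on (0.77, 0.22) = 0.99
  ¬r = 1 − 0.89 = 0.11
  q ∨ ¬r = min(1, a+b) on (0.86, 0.11) = 0.97
  (¬p ∨ ¬t) ∨ (q ∨ ¬r) = min(1, a+b) on (0.99, 0.97) = 1.00
  → value = 1.0000
|0.9776 − 1.0000| = 0.022

0.022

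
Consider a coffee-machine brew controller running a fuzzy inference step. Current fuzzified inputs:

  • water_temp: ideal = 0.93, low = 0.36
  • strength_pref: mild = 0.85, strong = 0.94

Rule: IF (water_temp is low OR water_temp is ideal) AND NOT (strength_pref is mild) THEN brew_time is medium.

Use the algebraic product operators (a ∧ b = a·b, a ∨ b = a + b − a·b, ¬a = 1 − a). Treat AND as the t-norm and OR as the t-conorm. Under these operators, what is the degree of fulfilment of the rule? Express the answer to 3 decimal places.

0.143

firing strength: (low=0.36 OR ideal=0.93) = 0.9552; AND[a·b] with ¬mild=1−0.85=0.15 → w = 0.1433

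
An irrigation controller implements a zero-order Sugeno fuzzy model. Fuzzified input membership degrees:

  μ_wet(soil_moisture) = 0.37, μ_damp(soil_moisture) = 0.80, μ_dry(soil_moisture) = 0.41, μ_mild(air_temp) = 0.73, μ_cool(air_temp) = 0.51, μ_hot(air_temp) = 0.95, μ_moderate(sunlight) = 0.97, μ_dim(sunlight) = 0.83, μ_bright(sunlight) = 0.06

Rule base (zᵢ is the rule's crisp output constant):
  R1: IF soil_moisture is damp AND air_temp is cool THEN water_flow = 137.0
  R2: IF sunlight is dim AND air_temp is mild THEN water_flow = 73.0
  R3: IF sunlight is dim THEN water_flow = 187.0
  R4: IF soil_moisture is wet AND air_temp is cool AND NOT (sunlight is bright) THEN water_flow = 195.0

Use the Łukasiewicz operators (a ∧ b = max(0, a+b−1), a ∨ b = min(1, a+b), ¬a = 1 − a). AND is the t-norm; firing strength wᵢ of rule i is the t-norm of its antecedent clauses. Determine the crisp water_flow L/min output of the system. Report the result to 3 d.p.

R1 (z=137.0): damp=0.80, cool=0.51; AND[max(0, a+b−1)] → w = 0.31
R2 (z=73.0): dim=0.83, mild=0.73; AND[max(0, a+b−1)] → w = 0.56
R3 (z=187.0): dim=0.83 → w = 0.83
R4 (z=195.0): wet=0.37, cool=0.51, ¬bright=1−0.06=0.94; AND[max(0, a+b−1)] → w = 0.00
Weighted average = (0.31·137.0 + 0.56·73.0 + 0.83·187.0 + 0.00·195.0) / (0.31 + 0.56 + 0.83 + 0.00)
  = 238.5600 / 1.7000 = 140.329

140.329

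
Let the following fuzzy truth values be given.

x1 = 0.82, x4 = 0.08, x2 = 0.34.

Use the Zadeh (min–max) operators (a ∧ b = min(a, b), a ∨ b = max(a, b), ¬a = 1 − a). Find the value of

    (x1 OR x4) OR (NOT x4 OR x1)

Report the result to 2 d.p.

x1 OR x4 = max(a, b) on (0.82, 0.08) = 0.82
NOT x4 = 1 − 0.08 = 0.92
NOT x4 OR x1 = max(a, b) on (0.92, 0.82) = 0.92
(x1 OR x4) OR (NOT x4 OR x1) = max(a, b) on (0.82, 0.92) = 0.92

0.92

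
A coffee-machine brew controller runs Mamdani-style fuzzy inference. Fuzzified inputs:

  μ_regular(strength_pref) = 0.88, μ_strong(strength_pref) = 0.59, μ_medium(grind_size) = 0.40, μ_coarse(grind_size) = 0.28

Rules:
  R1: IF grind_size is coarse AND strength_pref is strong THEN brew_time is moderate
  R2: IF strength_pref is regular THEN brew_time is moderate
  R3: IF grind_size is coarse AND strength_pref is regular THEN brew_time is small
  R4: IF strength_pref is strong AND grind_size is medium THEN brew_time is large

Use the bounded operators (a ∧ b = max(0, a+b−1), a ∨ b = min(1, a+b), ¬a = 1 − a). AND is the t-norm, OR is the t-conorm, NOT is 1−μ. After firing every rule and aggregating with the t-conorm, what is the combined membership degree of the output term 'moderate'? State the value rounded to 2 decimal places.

0.88

R1: coarse=0.28, strong=0.59; AND[max(0, a+b−1)] → w = 0.00
R2: regular=0.88 → w = 0.88
R3: coarse=0.28, regular=0.88; AND[max(0, a+b−1)] → w = 0.16
R4: strong=0.59, medium=0.40; AND[max(0, a+b−1)] → w = 0.00
Rules with consequent 'moderate': {R1, R2} → strengths 0.00, 0.88
Aggregate via t-conorm [min(1, a+b)]: 0.88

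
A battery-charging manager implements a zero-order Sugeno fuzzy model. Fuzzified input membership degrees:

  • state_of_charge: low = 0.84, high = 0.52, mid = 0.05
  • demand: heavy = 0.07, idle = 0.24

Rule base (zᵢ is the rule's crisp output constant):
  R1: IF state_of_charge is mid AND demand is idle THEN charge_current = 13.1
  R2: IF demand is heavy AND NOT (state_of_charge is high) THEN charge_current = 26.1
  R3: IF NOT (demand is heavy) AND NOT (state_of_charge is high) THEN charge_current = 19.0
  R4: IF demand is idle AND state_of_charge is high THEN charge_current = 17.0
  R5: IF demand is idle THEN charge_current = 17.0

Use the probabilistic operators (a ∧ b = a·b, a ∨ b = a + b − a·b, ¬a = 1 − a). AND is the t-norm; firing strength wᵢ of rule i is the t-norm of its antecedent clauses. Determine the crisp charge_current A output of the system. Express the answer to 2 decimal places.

R1 (z=13.1): mid=0.05, idle=0.24; AND[a·b] → w = 0.0120
R2 (z=26.1): heavy=0.07, ¬high=1−0.52=0.48; AND[a·b] → w = 0.0336
R3 (z=19.0): ¬heavy=1−0.07=0.93, ¬high=1−0.52=0.48; AND[a·b] → w = 0.4464
R4 (z=17.0): idle=0.24, high=0.52; AND[a·b] → w = 0.1248
R5 (z=17.0): idle=0.24 → w = 0.2400
Weighted average = (0.0120·13.1 + 0.0336·26.1 + 0.4464·19.0 + 0.1248·17.0 + 0.2400·17.0) / (0.0120 + 0.0336 + 0.4464 + 0.1248 + 0.2400)
  = 15.7174 / 0.8568 = 18.34

18.34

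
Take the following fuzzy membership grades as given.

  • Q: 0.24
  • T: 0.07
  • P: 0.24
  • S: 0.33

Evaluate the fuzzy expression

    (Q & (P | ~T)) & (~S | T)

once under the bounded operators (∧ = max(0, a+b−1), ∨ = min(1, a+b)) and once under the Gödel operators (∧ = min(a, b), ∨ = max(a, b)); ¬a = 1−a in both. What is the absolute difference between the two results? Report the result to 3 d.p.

Under bounded:
  ~T = 1 − 0.07 = 0.93
  P | ~T = min(1, a+b) on (0.24, 0.93) = 1.00
  Q & (P | ~T) = max(0, a+b−1) on (0.24, 1.00) = 0.24
  ~S = 1 − 0.33 = 0.67
  ~S | T = min(1, a+b) on (0.67, 0.07) = 0.74
  (Q & (P | ~T)) & (~S | T) = max(0, a+b−1) on (0.24, 0.74) = 0.00
  → value = 0.0000
Under Gödel:
  ~T = 1 − 0.07 = 0.93
  P | ~T = max(a, b) on (0.24, 0.93) = 0.93
  Q & (P | ~T) = min(a, b) on (0.24, 0.93) = 0.24
  ~S = 1 − 0.33 = 0.67
  ~S | T = max(a, b) on (0.67, 0.07) = 0.67
  (Q & (P | ~T)) & (~S | T) = min(a, b) on (0.24, 0.67) = 0.24
  → value = 0.2400
|0.0000 − 0.2400| = 0.240

0.240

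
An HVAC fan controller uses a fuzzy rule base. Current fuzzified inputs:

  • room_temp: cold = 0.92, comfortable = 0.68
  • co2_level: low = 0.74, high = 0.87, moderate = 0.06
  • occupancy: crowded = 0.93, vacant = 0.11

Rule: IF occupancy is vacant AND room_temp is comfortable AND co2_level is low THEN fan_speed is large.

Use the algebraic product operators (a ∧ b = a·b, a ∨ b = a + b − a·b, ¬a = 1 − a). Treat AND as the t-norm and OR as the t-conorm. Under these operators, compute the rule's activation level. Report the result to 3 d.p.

0.055

firing strength: vacant=0.11, comfortable=0.68, low=0.74; AND[a·b] → w = 0.0554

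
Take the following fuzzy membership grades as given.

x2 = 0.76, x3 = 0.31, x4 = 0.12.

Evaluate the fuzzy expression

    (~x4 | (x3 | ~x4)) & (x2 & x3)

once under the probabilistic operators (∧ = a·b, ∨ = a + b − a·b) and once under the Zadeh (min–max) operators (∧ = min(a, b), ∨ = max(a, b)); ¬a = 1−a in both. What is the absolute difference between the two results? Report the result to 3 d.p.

0.077

Under probabilistic:
  ~x4 = 1 − 0.1200 = 0.8800
  ~x4 = 1 − 0.1200 = 0.8800
  x3 | ~x4 = a + b − a·b on (0.3100, 0.8800) = 0.9172
  ~x4 | (x3 | ~x4) = a + b − a·b on (0.8800, 0.9172) = 0.9901
  x2 & x3 = a·b on (0.7600, 0.3100) = 0.2356
  (~x4 | (x3 | ~x4)) & (x2 & x3) = a·b on (0.9901, 0.2356) = 0.2333
  → value = 0.2333
Under Zadeh (min–max):
  ~x4 = 1 − 0.12 = 0.88
  ~x4 = 1 − 0.12 = 0.88
  x3 | ~x4 = max(a, b) on (0.31, 0.88) = 0.88
  ~x4 | (x3 | ~x4) = max(a, b) on (0.88, 0.88) = 0.88
  x2 & x3 = min(a, b) on (0.76, 0.31) = 0.31
  (~x4 | (x3 | ~x4)) & (x2 & x3) = min(a, b) on (0.88, 0.31) = 0.31
  → value = 0.3100
|0.2333 − 0.3100| = 0.077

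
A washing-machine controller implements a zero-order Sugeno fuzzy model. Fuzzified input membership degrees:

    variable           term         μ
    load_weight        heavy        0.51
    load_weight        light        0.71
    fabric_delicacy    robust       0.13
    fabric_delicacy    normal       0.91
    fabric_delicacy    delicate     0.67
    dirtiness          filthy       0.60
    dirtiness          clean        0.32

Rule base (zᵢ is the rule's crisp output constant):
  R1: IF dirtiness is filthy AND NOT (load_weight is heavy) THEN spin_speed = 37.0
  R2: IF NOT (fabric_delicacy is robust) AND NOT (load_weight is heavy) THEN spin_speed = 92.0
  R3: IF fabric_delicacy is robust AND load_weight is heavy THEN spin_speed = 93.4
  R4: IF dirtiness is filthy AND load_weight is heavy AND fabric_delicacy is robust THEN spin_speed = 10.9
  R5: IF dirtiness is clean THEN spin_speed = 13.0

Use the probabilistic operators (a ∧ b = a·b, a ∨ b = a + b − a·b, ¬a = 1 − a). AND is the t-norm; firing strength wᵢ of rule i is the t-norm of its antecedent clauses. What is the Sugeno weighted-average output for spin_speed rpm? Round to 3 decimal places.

53.109

R1 (z=37.0): filthy=0.60, ¬heavy=1−0.51=0.49; AND[a·b] → w = 0.2940
R2 (z=92.0): ¬robust=1−0.13=0.87, ¬heavy=1−0.51=0.49; AND[a·b] → w = 0.4263
R3 (z=93.4): robust=0.13, heavy=0.51; AND[a·b] → w = 0.0663
R4 (z=10.9): filthy=0.60, heavy=0.51, robust=0.13; AND[a·b] → w = 0.0398
R5 (z=13.0): clean=0.32 → w = 0.3200
Weighted average = (0.2940·37.0 + 0.4263·92.0 + 0.0663·93.4 + 0.0398·10.9 + 0.3200·13.0) / (0.2940 + 0.4263 + 0.0663 + 0.0398 + 0.3200)
  = 60.8836 / 1.1464 = 53.109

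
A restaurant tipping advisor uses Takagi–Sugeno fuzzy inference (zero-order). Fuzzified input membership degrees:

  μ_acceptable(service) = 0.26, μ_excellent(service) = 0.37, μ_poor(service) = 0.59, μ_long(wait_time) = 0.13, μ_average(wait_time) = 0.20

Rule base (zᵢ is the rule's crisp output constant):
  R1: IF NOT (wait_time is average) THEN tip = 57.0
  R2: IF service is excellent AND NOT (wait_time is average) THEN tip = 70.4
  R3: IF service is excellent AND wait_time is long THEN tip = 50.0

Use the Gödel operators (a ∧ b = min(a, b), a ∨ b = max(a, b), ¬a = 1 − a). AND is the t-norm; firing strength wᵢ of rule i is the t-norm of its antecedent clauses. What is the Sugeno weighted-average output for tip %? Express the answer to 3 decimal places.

60.114

R1 (z=57.0): ¬average=1−0.20=0.80 → w = 0.80
R2 (z=70.4): excellent=0.37, ¬average=1−0.20=0.80; AND[min(a, b)] → w = 0.37
R3 (z=50.0): excellent=0.37, long=0.13; AND[min(a, b)] → w = 0.13
Weighted average = (0.80·57.0 + 0.37·70.4 + 0.13·50.0) / (0.80 + 0.37 + 0.13)
  = 78.1480 / 1.3000 = 60.114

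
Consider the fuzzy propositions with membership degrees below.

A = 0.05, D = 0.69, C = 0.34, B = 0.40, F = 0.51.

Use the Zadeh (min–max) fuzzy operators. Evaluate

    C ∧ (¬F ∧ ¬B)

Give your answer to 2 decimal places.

¬F = 1 − 0.51 = 0.49
¬B = 1 − 0.40 = 0.60
¬F ∧ ¬B = min(a, b) on (0.49, 0.60) = 0.49
C ∧ (¬F ∧ ¬B) = min(a, b) on (0.34, 0.49) = 0.34

0.34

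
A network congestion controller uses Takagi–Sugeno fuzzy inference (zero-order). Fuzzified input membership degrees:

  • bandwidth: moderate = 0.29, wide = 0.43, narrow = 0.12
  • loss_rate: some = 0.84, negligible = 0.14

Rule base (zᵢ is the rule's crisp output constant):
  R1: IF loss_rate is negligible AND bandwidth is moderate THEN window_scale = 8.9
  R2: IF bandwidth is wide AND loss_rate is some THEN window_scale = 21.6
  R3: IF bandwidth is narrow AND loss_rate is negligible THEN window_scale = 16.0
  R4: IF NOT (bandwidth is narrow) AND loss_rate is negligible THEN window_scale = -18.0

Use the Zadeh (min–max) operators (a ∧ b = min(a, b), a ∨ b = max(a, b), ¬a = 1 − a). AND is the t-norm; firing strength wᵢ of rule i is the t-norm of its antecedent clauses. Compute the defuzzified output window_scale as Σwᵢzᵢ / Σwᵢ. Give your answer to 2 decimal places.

11.97

R1 (z=8.9): negligible=0.14, moderate=0.29; AND[min(a, b)] → w = 0.14
R2 (z=21.6): wide=0.43, some=0.84; AND[min(a, b)] → w = 0.43
R3 (z=16.0): narrow=0.12, negligible=0.14; AND[min(a, b)] → w = 0.12
R4 (z=-18.0): ¬narrow=1−0.12=0.88, negligible=0.14; AND[min(a, b)] → w = 0.14
Weighted average = (0.14·8.9 + 0.43·21.6 + 0.12·16.0 + 0.14·-18.0) / (0.14 + 0.43 + 0.12 + 0.14)
  = 9.9340 / 0.8300 = 11.97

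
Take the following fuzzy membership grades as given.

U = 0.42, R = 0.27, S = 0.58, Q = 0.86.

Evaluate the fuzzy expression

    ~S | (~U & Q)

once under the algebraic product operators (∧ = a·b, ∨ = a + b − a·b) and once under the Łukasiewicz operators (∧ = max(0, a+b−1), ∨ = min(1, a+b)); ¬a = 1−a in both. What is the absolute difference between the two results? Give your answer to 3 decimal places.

Under algebraic product:
  ~S = 1 − 0.5800 = 0.4200
  ~U = 1 − 0.4200 = 0.5800
  ~U & Q = a·b on (0.5800, 0.8600) = 0.4988
  ~S | (~U & Q) = a + b − a·b on (0.4200, 0.4988) = 0.7093
  → value = 0.7093
Under Łukasiewicz:
  ~S = 1 − 0.58 = 0.42
  ~U = 1 − 0.42 = 0.58
  ~U & Q = max(0, a+b−1) on (0.58, 0.86) = 0.44
  ~S | (~U & Q) = min(1, a+b) on (0.42, 0.44) = 0.86
  → value = 0.8600
|0.7093 − 0.8600| = 0.151

0.151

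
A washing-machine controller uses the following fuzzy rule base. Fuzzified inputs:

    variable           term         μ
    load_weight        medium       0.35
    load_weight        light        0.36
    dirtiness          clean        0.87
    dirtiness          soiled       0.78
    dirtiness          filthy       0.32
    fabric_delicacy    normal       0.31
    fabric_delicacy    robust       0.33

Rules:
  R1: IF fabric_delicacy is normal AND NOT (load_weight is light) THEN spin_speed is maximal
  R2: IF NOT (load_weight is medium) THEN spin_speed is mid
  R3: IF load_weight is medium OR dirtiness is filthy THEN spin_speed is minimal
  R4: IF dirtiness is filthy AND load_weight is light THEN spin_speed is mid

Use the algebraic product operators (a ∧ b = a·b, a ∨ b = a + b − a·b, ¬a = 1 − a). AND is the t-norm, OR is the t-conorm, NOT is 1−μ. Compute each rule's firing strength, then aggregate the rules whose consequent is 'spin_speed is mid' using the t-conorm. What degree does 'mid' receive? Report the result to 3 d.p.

R1: normal=0.31, ¬light=1−0.36=0.64; AND[a·b] → w = 0.1984
R2: ¬medium=1−0.35=0.65 → w = 0.6500
R3: medium=0.35, filthy=0.32; OR[a + b − a·b] → w = 0.5580
R4: filthy=0.32, light=0.36; AND[a·b] → w = 0.1152
Rules with consequent 'mid': {R2, R4} → strengths 0.6500, 0.1152
Aggregate via t-conorm [a + b − a·b]: 0.6903

0.690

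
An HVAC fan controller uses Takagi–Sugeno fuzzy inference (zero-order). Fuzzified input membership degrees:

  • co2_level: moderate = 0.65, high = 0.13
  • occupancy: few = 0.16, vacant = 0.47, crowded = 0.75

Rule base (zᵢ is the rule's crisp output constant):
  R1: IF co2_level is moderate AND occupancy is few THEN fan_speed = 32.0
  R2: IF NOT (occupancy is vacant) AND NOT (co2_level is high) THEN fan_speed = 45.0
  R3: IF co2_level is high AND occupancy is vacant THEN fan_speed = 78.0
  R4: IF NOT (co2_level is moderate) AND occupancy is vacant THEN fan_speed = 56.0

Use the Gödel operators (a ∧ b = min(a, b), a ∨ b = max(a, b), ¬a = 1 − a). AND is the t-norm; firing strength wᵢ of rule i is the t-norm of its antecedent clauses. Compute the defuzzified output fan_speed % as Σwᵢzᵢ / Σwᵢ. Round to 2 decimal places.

50.18

R1 (z=32.0): moderate=0.65, few=0.16; AND[min(a, b)] → w = 0.16
R2 (z=45.0): ¬vacant=1−0.47=0.53, ¬high=1−0.13=0.87; AND[min(a, b)] → w = 0.53
R3 (z=78.0): high=0.13, vacant=0.47; AND[min(a, b)] → w = 0.13
R4 (z=56.0): ¬moderate=1−0.65=0.35, vacant=0.47; AND[min(a, b)] → w = 0.35
Weighted average = (0.16·32.0 + 0.53·45.0 + 0.13·78.0 + 0.35·56.0) / (0.16 + 0.53 + 0.13 + 0.35)
  = 58.7100 / 1.1700 = 50.18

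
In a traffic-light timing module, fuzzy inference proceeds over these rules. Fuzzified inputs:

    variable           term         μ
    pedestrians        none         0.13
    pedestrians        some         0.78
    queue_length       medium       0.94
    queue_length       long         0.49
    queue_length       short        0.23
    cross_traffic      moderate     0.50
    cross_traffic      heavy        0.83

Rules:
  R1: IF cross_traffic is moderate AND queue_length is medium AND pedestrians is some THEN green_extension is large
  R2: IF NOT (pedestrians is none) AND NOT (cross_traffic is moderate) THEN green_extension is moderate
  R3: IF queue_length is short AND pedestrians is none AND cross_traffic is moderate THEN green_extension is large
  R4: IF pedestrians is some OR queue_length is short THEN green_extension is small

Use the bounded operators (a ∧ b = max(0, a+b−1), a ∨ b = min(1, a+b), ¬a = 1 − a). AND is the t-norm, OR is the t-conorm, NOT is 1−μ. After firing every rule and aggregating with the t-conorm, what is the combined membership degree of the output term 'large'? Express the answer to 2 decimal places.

R1: moderate=0.50, medium=0.94, some=0.78; AND[max(0, a+b−1)] → w = 0.22
R2: ¬none=1−0.13=0.87, ¬moderate=1−0.50=0.50; AND[max(0, a+b−1)] → w = 0.37
R3: short=0.23, none=0.13, moderate=0.50; AND[max(0, a+b−1)] → w = 0.00
R4: some=0.78, short=0.23; OR[min(1, a+b)] → w = 1.00
Rules with consequent 'large': {R1, R3} → strengths 0.22, 0.00
Aggregate via t-conorm [min(1, a+b)]: 0.22

0.22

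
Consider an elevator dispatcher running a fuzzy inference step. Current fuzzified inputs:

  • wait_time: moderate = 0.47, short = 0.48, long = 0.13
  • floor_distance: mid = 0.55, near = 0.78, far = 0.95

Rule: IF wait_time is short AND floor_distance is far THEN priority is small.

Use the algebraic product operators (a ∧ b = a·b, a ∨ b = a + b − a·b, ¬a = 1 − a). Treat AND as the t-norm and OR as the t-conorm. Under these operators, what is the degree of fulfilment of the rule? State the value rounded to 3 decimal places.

0.456

firing strength: short=0.48, far=0.95; AND[a·b] → w = 0.4560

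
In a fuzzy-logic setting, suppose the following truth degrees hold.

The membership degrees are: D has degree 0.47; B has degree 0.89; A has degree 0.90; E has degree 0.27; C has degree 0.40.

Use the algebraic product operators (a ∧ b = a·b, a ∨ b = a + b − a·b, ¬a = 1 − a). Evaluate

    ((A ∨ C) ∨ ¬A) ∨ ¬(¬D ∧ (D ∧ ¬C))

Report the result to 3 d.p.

0.992

A ∨ C = a + b − a·b on (0.9000, 0.4000) = 0.9400
¬A = 1 − 0.9000 = 0.1000
(A ∨ C) ∨ ¬A = a + b − a·b on (0.9400, 0.1000) = 0.9460
¬D = 1 − 0.4700 = 0.5300
¬C = 1 − 0.4000 = 0.6000
D ∧ ¬C = a·b on (0.4700, 0.6000) = 0.2820
¬D ∧ (D ∧ ¬C) = a·b on (0.5300, 0.2820) = 0.1495
¬(¬D ∧ (D ∧ ¬C)) = 1 − 0.1495 = 0.8505
((A ∨ C) ∨ ¬A) ∨ ¬(¬D ∧ (D ∧ ¬C)) = a + b − a·b on (0.9460, 0.8505) = 0.9919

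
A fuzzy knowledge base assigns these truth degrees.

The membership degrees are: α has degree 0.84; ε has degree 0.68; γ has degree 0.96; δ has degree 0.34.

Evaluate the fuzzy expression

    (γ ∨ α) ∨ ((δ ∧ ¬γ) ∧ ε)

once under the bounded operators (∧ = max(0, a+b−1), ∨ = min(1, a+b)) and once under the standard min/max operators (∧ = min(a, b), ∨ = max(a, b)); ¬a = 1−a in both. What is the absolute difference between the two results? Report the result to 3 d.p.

0.040

Under bounded:
  γ ∨ α = min(1, a+b) on (0.96, 0.84) = 1.00
  ¬γ = 1 − 0.96 = 0.04
  δ ∧ ¬γ = max(0, a+b−1) on (0.34, 0.04) = 0.00
  (δ ∧ ¬γ) ∧ ε = max(0, a+b−1) on (0.00, 0.68) = 0.00
  (γ ∨ α) ∨ ((δ ∧ ¬γ) ∧ ε) = min(1, a+b) on (1.00, 0.00) = 1.00
  → value = 1.0000
Under standard min/max:
  γ ∨ α = max(a, b) on (0.96, 0.84) = 0.96
  ¬γ = 1 − 0.96 = 0.04
  δ ∧ ¬γ = min(a, b) on (0.34, 0.04) = 0.04
  (δ ∧ ¬γ) ∧ ε = min(a, b) on (0.04, 0.68) = 0.04
  (γ ∨ α) ∨ ((δ ∧ ¬γ) ∧ ε) = max(a, b) on (0.96, 0.04) = 0.96
  → value = 0.9600
|1.0000 − 0.9600| = 0.040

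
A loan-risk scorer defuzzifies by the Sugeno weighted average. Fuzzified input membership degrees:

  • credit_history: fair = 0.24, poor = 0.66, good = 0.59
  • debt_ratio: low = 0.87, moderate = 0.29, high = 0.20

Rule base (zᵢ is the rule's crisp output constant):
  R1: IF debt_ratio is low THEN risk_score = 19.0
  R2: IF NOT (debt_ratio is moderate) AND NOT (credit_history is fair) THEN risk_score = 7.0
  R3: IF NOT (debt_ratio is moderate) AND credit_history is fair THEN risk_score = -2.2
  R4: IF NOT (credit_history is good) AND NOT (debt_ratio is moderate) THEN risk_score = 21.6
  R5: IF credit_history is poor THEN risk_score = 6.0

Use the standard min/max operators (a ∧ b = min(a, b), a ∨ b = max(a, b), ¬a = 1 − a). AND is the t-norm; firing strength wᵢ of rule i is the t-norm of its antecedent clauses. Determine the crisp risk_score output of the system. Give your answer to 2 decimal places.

11.69

R1 (z=19.0): low=0.87 → w = 0.87
R2 (z=7.0): ¬moderate=1−0.29=0.71, ¬fair=1−0.24=0.76; AND[min(a, b)] → w = 0.71
R3 (z=-2.2): ¬moderate=1−0.29=0.71, fair=0.24; AND[min(a, b)] → w = 0.24
R4 (z=21.6): ¬good=1−0.59=0.41, ¬moderate=1−0.29=0.71; AND[min(a, b)] → w = 0.41
R5 (z=6.0): poor=0.66 → w = 0.66
Weighted average = (0.87·19.0 + 0.71·7.0 + 0.24·-2.2 + 0.41·21.6 + 0.66·6.0) / (0.87 + 0.71 + 0.24 + 0.41 + 0.66)
  = 33.7880 / 2.8900 = 11.69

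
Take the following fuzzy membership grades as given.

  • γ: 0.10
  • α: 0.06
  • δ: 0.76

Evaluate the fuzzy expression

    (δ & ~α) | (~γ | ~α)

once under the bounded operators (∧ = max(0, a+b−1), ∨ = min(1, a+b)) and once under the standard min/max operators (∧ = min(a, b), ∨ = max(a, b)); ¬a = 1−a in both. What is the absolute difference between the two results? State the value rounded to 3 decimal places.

0.060

Under bounded:
  ~α = 1 − 0.06 = 0.94
  δ & ~α = max(0, a+b−1) on (0.76, 0.94) = 0.70
  ~γ = 1 − 0.10 = 0.90
  ~α = 1 − 0.06 = 0.94
  ~γ | ~α = min(1, a+b) on (0.90, 0.94) = 1.00
  (δ & ~α) | (~γ | ~α) = min(1, a+b) on (0.70, 1.00) = 1.00
  → value = 1.0000
Under standard min/max:
  ~α = 1 − 0.06 = 0.94
  δ & ~α = min(a, b) on (0.76, 0.94) = 0.76
  ~γ = 1 − 0.10 = 0.90
  ~α = 1 − 0.06 = 0.94
  ~γ | ~α = max(a, b) on (0.90, 0.94) = 0.94
  (δ & ~α) | (~γ | ~α) = max(a, b) on (0.76, 0.94) = 0.94
  → value = 0.9400
|1.0000 − 0.9400| = 0.060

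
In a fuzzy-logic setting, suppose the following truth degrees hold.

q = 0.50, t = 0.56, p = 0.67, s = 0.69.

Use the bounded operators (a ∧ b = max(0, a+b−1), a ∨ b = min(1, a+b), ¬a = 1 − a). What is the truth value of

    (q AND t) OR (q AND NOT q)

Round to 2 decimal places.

q AND t = max(0, a+b−1) on (0.50, 0.56) = 0.06
NOT q = 1 − 0.50 = 0.50
q AND NOT q = max(0, a+b−1) on (0.50, 0.50) = 0.00
(q AND t) OR (q AND NOT q) = min(1, a+b) on (0.06, 0.00) = 0.06

0.06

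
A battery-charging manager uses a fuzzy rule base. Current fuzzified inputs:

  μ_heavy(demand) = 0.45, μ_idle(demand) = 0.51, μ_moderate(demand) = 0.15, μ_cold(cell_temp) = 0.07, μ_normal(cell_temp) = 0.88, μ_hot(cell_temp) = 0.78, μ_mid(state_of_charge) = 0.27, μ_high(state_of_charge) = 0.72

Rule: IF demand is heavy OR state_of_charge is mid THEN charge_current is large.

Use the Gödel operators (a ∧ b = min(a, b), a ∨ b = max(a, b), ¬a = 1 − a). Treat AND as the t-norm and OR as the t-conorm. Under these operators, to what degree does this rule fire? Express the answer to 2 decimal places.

0.45

firing strength: heavy=0.45, mid=0.27; OR[max(a, b)] → w = 0.45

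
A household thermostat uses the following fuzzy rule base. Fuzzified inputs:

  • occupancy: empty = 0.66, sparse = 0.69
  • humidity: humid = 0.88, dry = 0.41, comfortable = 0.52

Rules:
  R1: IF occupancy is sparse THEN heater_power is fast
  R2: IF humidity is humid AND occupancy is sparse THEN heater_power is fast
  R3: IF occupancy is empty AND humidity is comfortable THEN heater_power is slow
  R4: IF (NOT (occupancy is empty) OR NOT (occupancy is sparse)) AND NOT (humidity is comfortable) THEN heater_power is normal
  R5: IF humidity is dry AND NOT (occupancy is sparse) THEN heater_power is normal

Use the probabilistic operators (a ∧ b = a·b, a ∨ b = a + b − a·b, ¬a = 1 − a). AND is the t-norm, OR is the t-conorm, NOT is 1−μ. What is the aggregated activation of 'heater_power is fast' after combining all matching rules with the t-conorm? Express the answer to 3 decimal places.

0.878

R1: sparse=0.69 → w = 0.6900
R2: humid=0.88, sparse=0.69; AND[a·b] → w = 0.6072
R3: empty=0.66, comfortable=0.52; AND[a·b] → w = 0.3432
R4: (¬empty=1−0.66=0.34 OR ¬sparse=1−0.69=0.31) = 0.5446; AND[a·b] with ¬comfortable=1−0.52=0.48 → w = 0.2614
R5: dry=0.41, ¬sparse=1−0.69=0.31; AND[a·b] → w = 0.1271
Rules with consequent 'fast': {R1, R2} → strengths 0.6900, 0.6072
Aggregate via t-conorm [a + b − a·b]: 0.8782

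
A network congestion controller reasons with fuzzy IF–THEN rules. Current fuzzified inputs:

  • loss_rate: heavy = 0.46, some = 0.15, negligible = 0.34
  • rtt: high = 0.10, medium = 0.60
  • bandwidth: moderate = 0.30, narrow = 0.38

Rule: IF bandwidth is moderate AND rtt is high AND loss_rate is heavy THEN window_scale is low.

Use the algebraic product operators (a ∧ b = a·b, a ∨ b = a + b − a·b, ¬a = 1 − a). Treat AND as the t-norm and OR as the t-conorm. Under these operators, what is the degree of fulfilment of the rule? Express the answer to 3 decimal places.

0.014

firing strength: moderate=0.30, high=0.10, heavy=0.46; AND[a·b] → w = 0.0138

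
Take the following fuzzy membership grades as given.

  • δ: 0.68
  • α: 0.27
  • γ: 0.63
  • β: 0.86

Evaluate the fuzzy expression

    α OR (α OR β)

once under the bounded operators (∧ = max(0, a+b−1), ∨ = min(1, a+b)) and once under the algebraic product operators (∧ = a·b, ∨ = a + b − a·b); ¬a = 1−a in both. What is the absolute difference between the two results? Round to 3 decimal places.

0.075

Under bounded:
  α OR β = min(1, a+b) on (0.27, 0.86) = 1.00
  α OR (α OR β) = min(1, a+b) on (0.27, 1.00) = 1.00
  → value = 1.0000
Under algebraic product:
  α OR β = a + b − a·b on (0.2700, 0.8600) = 0.8978
  α OR (α OR β) = a + b − a·b on (0.2700, 0.8978) = 0.9254
  → value = 0.9254
|1.0000 − 0.9254| = 0.075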